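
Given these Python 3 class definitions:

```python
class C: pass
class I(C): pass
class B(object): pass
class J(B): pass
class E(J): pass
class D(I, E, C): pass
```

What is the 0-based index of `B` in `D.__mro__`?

L[D] = D + merge(L[I], L[E], L[C], [I E C])
  take I:  [I C object] + [E J B object] + [C object] + [I E C]
  take E:  [C object] + [E J B object] + [C object] + [E C]
  take C:  [C object] + [J B object] + [C object] + [C]
  take J:  [object] + [J B object] + [object]
  take B:  [object] + [B object] + [object]
  take object:  [object] + [object] + [object]
MRO: D I E C J B object
B sits at index 5.

5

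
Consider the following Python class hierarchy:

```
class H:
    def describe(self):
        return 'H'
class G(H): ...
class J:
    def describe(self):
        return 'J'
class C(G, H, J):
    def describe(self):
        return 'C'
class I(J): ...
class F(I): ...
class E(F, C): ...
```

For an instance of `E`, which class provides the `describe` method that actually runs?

C

L[E] = E + merge(L[F], L[C], [F C])
  take F:  [F I J object] + [C G H J object] + [F C]
  take I:  [I J object] + [C G H J object] + [C]
  take C:  [J object] + [C G H J object] + [C]
  take G:  [J object] + [G H J object]
  take H:  [J object] + [H J object]
  take J:  [J object] + [J object]
  take object:  [object] + [object]
MRO: E F I C G H J object
describe is defined in: C, H, J. First along the MRO is C.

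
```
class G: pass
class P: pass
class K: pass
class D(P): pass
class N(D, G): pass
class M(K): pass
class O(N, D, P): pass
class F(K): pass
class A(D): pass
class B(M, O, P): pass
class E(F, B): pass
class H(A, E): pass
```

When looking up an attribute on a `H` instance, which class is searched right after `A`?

E

L[H] = H + merge(L[A], L[E], [A E])
  take A:  [A D P object] + [E F B M K O N D P G object] + [A E]
  take E:  [D P object] + [E F B M K O N D P G object] + [E]
  take F:  [D P object] + [F B M K O N D P G object]
  take B:  [D P object] + [B M K O N D P G object]
  take M:  [D P object] + [M K O N D P G object]
  take K:  [D P object] + [K O N D P G object]
  take O:  [D P object] + [O N D P G object]
  take N:  [D P object] + [N D P G object]
  take D:  [D P object] + [D P G object]
  take P:  [P object] + [P G object]
  take G:  [object] + [G object]
  take object:  [object] + [object]
MRO: H A E F B M K O N D P G object
A is at position 1; next is E.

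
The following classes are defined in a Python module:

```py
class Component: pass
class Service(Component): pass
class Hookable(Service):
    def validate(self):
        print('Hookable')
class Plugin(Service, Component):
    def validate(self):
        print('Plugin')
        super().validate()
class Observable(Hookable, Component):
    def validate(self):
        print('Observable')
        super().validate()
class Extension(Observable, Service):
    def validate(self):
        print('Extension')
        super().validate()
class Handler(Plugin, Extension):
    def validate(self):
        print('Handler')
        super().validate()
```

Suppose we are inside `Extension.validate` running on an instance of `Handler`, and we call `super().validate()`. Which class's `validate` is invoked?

Observable

L[Handler] = Handler + merge(L[Plugin], L[Extension], [Plugin Extension])
  take Plugin:  [Plugin Service Component object] + [Extension Observable Hookable Service Component object] + [Plugin Extension]
  take Extension:  [Service Component object] + [Extension Observable Hookable Service Component object] + [Extension]
  take Observable:  [Service Component object] + [Observable Hookable Service Component object]
  take Hookable:  [Service Component object] + [Hookable Service Component object]
  take Service:  [Service Component object] + [Service Component object]
  take Component:  [Component object] + [Component object]
  take object:  [object] + [object]
MRO: Handler Plugin Extension Observable Hookable Service Component object
super() in Extension.validate on a Handler instance goes to the class after Extension in Handler's MRO: Observable.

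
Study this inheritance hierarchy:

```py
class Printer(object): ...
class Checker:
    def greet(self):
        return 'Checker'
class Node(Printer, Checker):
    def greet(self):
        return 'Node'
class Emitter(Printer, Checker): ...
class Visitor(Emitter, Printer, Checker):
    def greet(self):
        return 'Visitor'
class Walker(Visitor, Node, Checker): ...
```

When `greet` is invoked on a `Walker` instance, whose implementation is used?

Visitor

L[Walker] = Walker + merge(L[Visitor], L[Node], L[Checker], [Visitor Node Checker])
  take Visitor:  [Visitor Emitter Printer Checker object] + [Node Printer Checker object] + [Checker object] + [Visitor Node Checker]
  take Emitter:  [Emitter Printer Checker object] + [Node Printer Checker object] + [Checker object] + [Node Checker]
  take Node:  [Printer Checker object] + [Node Printer Checker object] + [Checker object] + [Node Checker]
  take Printer:  [Printer Checker object] + [Printer Checker object] + [Checker object] + [Checker]
  take Checker:  [Checker object] + [Checker object] + [Checker object] + [Checker]
  take object:  [object] + [object] + [object]
MRO: Walker Visitor Emitter Node Printer Checker object
greet is defined in: Checker, Node, Visitor. First along the MRO is Visitor.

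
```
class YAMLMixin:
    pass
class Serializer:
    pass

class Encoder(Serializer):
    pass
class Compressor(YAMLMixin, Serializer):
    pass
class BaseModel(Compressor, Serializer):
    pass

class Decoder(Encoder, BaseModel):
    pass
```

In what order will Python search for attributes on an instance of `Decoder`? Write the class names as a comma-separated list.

Decoder, Encoder, BaseModel, Compressor, YAMLMixin, Serializer, object

L[Decoder] = Decoder + merge(L[Encoder], L[BaseModel], [Encoder BaseModel])
  take Encoder:  [Encoder Serializer object] + [BaseModel Compressor YAMLMixin Serializer object] + [Encoder BaseModel]
  take BaseModel:  [Serializer object] + [BaseModel Compressor YAMLMixin Serializer object] + [BaseModel]
  take Compressor:  [Serializer object] + [Compressor YAMLMixin Serializer object]
  take YAMLMixin:  [Serializer object] + [YAMLMixin Serializer object]
  take Serializer:  [Serializer object] + [Serializer object]
  take object:  [object] + [object]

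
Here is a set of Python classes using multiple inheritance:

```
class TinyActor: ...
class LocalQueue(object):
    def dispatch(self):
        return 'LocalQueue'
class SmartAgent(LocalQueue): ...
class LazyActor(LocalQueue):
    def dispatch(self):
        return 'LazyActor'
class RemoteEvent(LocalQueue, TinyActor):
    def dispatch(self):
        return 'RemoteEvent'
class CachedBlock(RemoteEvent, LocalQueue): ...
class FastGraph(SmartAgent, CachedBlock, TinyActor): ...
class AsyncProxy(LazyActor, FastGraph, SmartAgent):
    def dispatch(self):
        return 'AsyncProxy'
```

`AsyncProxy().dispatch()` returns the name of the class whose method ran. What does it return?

L[AsyncProxy] = AsyncProxy + merge(L[LazyActor], L[FastGraph], L[SmartAgent], [LazyActor FastGraph SmartAgent])
  take LazyActor:  [LazyActor LocalQueue object] + [FastGraph SmartAgent CachedBlock RemoteEvent LocalQueue TinyActor object] + [SmartAgent LocalQueue object] + [LazyActor FastGraph SmartAgent]
  take FastGraph:  [LocalQueue object] + [FastGraph SmartAgent CachedBlock RemoteEvent LocalQueue TinyActor object] + [SmartAgent LocalQueue object] + [FastGraph SmartAgent]
  take SmartAgent:  [LocalQueue object] + [SmartAgent CachedBlock RemoteEvent LocalQueue TinyActor object] + [SmartAgent LocalQueue object] + [SmartAgent]
  take CachedBlock:  [LocalQueue object] + [CachedBlock RemoteEvent LocalQueue TinyActor object] + [LocalQueue object]
  take RemoteEvent:  [LocalQueue object] + [RemoteEvent LocalQueue TinyActor object] + [LocalQueue object]
  take LocalQueue:  [LocalQueue object] + [LocalQueue TinyActor object] + [LocalQueue object]
  take TinyActor:  [object] + [TinyActor object] + [object]
  take object:  [object] + [object] + [object]
MRO: AsyncProxy LazyActor FastGraph SmartAgent CachedBlock RemoteEvent LocalQueue TinyActor object
dispatch is defined in: AsyncProxy, LazyActor, LocalQueue, RemoteEvent. First along the MRO is AsyncProxy.

AsyncProxy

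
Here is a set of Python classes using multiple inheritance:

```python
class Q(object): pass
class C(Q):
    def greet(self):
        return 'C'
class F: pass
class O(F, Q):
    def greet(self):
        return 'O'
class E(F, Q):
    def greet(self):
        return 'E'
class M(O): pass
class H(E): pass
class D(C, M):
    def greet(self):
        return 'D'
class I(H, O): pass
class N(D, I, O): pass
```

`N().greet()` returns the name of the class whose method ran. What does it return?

L[N] = N + merge(L[D], L[I], L[O], [D I O])
  take D:  [D C M O F Q object] + [I H E O F Q object] + [O F Q object] + [D I O]
  take C:  [C M O F Q object] + [I H E O F Q object] + [O F Q object] + [I O]
  take M:  [M O F Q object] + [I H E O F Q object] + [O F Q object] + [I O]
  take I:  [O F Q object] + [I H E O F Q object] + [O F Q object] + [I O]
  take H:  [O F Q object] + [H E O F Q object] + [O F Q object] + [O]
  take E:  [O F Q object] + [E O F Q object] + [O F Q object] + [O]
  take O:  [O F Q object] + [O F Q object] + [O F Q object] + [O]
  take F:  [F Q object] + [F Q object] + [F Q object]
  take Q:  [Q object] + [Q object] + [Q object]
  take object:  [object] + [object] + [object]
MRO: N D C M I H E O F Q object
greet is defined in: C, D, E, O. First along the MRO is D.

D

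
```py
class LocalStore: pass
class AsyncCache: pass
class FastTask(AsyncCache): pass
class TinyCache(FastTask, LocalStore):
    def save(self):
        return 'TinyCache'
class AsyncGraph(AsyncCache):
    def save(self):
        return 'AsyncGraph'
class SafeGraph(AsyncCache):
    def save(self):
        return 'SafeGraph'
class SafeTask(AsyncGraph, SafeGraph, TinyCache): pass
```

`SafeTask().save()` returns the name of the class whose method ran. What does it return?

AsyncGraph

L[SafeTask] = SafeTask + merge(L[AsyncGraph], L[SafeGraph], L[TinyCache], [AsyncGraph SafeGraph TinyCache])
  take AsyncGraph:  [AsyncGraph AsyncCache object] + [SafeGraph AsyncCache object] + [TinyCache FastTask AsyncCache LocalStore object] + [AsyncGraph SafeGraph TinyCache]
  take SafeGraph:  [AsyncCache object] + [SafeGraph AsyncCache object] + [TinyCache FastTask AsyncCache LocalStore object] + [SafeGraph TinyCache]
  take TinyCache:  [AsyncCache object] + [AsyncCache object] + [TinyCache FastTask AsyncCache LocalStore object] + [TinyCache]
  take FastTask:  [AsyncCache object] + [AsyncCache object] + [FastTask AsyncCache LocalStore object]
  take AsyncCache:  [AsyncCache object] + [AsyncCache object] + [AsyncCache LocalStore object]
  take LocalStore:  [object] + [object] + [LocalStore object]
  take object:  [object] + [object] + [object]
MRO: SafeTask AsyncGraph SafeGraph TinyCache FastTask AsyncCache LocalStore object
save is defined in: AsyncGraph, SafeGraph, TinyCache. First along the MRO is AsyncGraph.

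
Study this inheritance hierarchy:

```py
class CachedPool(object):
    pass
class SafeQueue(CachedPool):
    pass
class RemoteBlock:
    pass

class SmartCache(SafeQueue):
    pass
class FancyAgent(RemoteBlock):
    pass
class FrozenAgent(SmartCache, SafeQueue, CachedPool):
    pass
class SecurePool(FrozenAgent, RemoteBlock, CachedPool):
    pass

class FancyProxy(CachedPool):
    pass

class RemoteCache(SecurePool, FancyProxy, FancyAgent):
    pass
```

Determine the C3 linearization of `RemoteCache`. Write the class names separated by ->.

L[RemoteCache] = RemoteCache + merge(L[SecurePool], L[FancyProxy], L[FancyAgent], [SecurePool FancyProxy FancyAgent])
  take SecurePool:  [SecurePool FrozenAgent SmartCache SafeQueue RemoteBlock CachedPool object] + [FancyProxy CachedPool object] + [FancyAgent RemoteBlock object] + [SecurePool FancyProxy FancyAgent]
  take FrozenAgent:  [FrozenAgent SmartCache SafeQueue RemoteBlock CachedPool object] + [FancyProxy CachedPool object] + [FancyAgent RemoteBlock object] + [FancyProxy FancyAgent]
  take SmartCache:  [SmartCache SafeQueue RemoteBlock CachedPool object] + [FancyProxy CachedPool object] + [FancyAgent RemoteBlock object] + [FancyProxy FancyAgent]
  take SafeQueue:  [SafeQueue RemoteBlock CachedPool object] + [FancyProxy CachedPool object] + [FancyAgent RemoteBlock object] + [FancyProxy FancyAgent]
  take FancyProxy:  [RemoteBlock CachedPool object] + [FancyProxy CachedPool object] + [FancyAgent RemoteBlock object] + [FancyProxy FancyAgent]
  take FancyAgent:  [RemoteBlock CachedPool object] + [CachedPool object] + [FancyAgent RemoteBlock object] + [FancyAgent]
  take RemoteBlock:  [RemoteBlock CachedPool object] + [CachedPool object] + [RemoteBlock object]
  take CachedPool:  [CachedPool object] + [CachedPool object] + [object]
  take object:  [object] + [object] + [object]

RemoteCache -> SecurePool -> FrozenAgent -> SmartCache -> SafeQueue -> FancyProxy -> FancyAgent -> RemoteBlock -> CachedPool -> object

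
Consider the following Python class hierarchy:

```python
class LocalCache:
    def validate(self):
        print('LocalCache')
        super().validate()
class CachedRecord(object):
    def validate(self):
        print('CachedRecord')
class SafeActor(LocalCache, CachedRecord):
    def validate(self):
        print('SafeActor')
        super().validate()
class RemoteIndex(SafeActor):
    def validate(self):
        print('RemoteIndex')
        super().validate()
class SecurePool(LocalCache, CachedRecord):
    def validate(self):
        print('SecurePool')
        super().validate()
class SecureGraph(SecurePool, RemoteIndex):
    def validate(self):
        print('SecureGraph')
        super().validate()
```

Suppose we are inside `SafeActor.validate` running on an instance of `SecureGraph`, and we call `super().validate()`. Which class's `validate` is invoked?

L[SecureGraph] = SecureGraph + merge(L[SecurePool], L[RemoteIndex], [SecurePool RemoteIndex])
  take SecurePool:  [SecurePool LocalCache CachedRecord object] + [RemoteIndex SafeActor LocalCache CachedRecord object] + [SecurePool RemoteIndex]
  take RemoteIndex:  [LocalCache CachedRecord object] + [RemoteIndex SafeActor LocalCache CachedRecord object] + [RemoteIndex]
  take SafeActor:  [LocalCache CachedRecord object] + [SafeActor LocalCache CachedRecord object]
  take LocalCache:  [LocalCache CachedRecord object] + [LocalCache CachedRecord object]
  take CachedRecord:  [CachedRecord object] + [CachedRecord object]
  take object:  [object] + [object]
MRO: SecureGraph SecurePool RemoteIndex SafeActor LocalCache CachedRecord object
super() in SafeActor.validate on a SecureGraph instance goes to the class after SafeActor in SecureGraph's MRO: LocalCache.

LocalCache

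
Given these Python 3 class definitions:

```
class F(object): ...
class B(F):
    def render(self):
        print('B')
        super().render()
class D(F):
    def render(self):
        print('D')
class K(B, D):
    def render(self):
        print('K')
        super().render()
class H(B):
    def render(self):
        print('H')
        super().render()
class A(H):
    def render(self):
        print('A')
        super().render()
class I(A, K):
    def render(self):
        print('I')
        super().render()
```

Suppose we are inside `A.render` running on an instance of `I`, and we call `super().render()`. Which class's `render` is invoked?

H

L[I] = I + merge(L[A], L[K], [A K])
  take A:  [A H B F object] + [K B D F object] + [A K]
  take H:  [H B F object] + [K B D F object] + [K]
  take K:  [B F object] + [K B D F object] + [K]
  take B:  [B F object] + [B D F object]
  take D:  [F object] + [D F object]
  take F:  [F object] + [F object]
  take object:  [object] + [object]
MRO: I A H K B D F object
super() in A.render on a I instance goes to the class after A in I's MRO: H.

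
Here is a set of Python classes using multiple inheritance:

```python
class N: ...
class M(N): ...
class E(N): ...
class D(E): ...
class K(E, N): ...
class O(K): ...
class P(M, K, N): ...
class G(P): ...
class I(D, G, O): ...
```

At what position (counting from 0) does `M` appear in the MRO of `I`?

L[I] = I + merge(L[D], L[G], L[O], [D G O])
  take D:  [D E N object] + [G P M K E N object] + [O K E N object] + [D G O]
  take G:  [E N object] + [G P M K E N object] + [O K E N object] + [G O]
  take P:  [E N object] + [P M K E N object] + [O K E N object] + [O]
  take M:  [E N object] + [M K E N object] + [O K E N object] + [O]
  take O:  [E N object] + [K E N object] + [O K E N object] + [O]
  take K:  [E N object] + [K E N object] + [K E N object]
  take E:  [E N object] + [E N object] + [E N object]
  take N:  [N object] + [N object] + [N object]
  take object:  [object] + [object] + [object]
MRO: I D G P M O K E N object
M sits at index 4.

4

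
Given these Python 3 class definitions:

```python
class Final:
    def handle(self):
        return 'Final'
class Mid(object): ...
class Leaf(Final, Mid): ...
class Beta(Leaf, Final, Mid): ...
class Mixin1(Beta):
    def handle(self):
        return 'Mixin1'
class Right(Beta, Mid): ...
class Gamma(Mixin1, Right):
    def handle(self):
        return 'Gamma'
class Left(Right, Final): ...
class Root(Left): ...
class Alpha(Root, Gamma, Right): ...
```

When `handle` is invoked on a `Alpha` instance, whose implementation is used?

L[Alpha] = Alpha + merge(L[Root], L[Gamma], L[Right], [Root Gamma Right])
  take Root:  [Root Left Right Beta Leaf Final Mid object] + [Gamma Mixin1 Right Beta Leaf Final Mid object] + [Right Beta Leaf Final Mid object] + [Root Gamma Right]
  take Left:  [Left Right Beta Leaf Final Mid object] + [Gamma Mixin1 Right Beta Leaf Final Mid object] + [Right Beta Leaf Final Mid object] + [Gamma Right]
  take Gamma:  [Right Beta Leaf Final Mid object] + [Gamma Mixin1 Right Beta Leaf Final Mid object] + [Right Beta Leaf Final Mid object] + [Gamma Right]
  take Mixin1:  [Right Beta Leaf Final Mid object] + [Mixin1 Right Beta Leaf Final Mid object] + [Right Beta Leaf Final Mid object] + [Right]
  take Right:  [Right Beta Leaf Final Mid object] + [Right Beta Leaf Final Mid object] + [Right Beta Leaf Final Mid object] + [Right]
  take Beta:  [Beta Leaf Final Mid object] + [Beta Leaf Final Mid object] + [Beta Leaf Final Mid object]
  take Leaf:  [Leaf Final Mid object] + [Leaf Final Mid object] + [Leaf Final Mid object]
  take Final:  [Final Mid object] + [Final Mid object] + [Final Mid object]
  take Mid:  [Mid object] + [Mid object] + [Mid object]
  take object:  [object] + [object] + [object]
MRO: Alpha Root Left Gamma Mixin1 Right Beta Leaf Final Mid object
handle is defined in: Final, Gamma, Mixin1. First along the MRO is Gamma.

Gamma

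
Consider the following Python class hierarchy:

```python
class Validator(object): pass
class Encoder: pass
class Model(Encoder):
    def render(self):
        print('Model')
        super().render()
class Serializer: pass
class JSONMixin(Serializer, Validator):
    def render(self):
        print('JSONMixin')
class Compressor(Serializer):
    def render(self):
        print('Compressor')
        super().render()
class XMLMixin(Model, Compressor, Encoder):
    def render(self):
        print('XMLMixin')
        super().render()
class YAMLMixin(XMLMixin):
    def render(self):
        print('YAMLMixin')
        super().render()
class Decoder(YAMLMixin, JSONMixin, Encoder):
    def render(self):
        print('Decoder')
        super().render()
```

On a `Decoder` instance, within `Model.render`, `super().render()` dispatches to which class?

L[Decoder] = Decoder + merge(L[YAMLMixin], L[JSONMixin], L[Encoder], [YAMLMixin JSONMixin Encoder])
  take YAMLMixin:  [YAMLMixin XMLMixin Model Compressor Encoder Serializer object] + [JSONMixin Serializer Validator object] + [Encoder object] + [YAMLMixin JSONMixin Encoder]
  take XMLMixin:  [XMLMixin Model Compressor Encoder Serializer object] + [JSONMixin Serializer Validator object] + [Encoder object] + [JSONMixin Encoder]
  take Model:  [Model Compressor Encoder Serializer object] + [JSONMixin Serializer Validator object] + [Encoder object] + [JSONMixin Encoder]
  take Compressor:  [Compressor Encoder Serializer object] + [JSONMixin Serializer Validator object] + [Encoder object] + [JSONMixin Encoder]
  take JSONMixin:  [Encoder Serializer object] + [JSONMixin Serializer Validator object] + [Encoder object] + [JSONMixin Encoder]
  take Encoder:  [Encoder Serializer object] + [Serializer Validator object] + [Encoder object] + [Encoder]
  take Serializer:  [Serializer object] + [Serializer Validator object] + [object]
  take Validator:  [object] + [Validator object] + [object]
  take object:  [object] + [object] + [object]
MRO: Decoder YAMLMixin XMLMixin Model Compressor JSONMixin Encoder Serializer Validator object
super() in Model.render on a Decoder instance goes to the class after Model in Decoder's MRO: Compressor.

Compressor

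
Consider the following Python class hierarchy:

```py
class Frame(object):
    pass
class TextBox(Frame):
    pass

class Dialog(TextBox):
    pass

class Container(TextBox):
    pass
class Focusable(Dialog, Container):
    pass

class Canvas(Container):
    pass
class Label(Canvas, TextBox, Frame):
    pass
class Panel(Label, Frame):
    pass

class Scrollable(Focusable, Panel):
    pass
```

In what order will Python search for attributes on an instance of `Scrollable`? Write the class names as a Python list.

[Scrollable, Focusable, Dialog, Panel, Label, Canvas, Container, TextBox, Frame, object]

L[Scrollable] = Scrollable + merge(L[Focusable], L[Panel], [Focusable Panel])
  take Focusable:  [Focusable Dialog Container TextBox Frame object] + [Panel Label Canvas Container TextBox Frame object] + [Focusable Panel]
  take Dialog:  [Dialog Container TextBox Frame object] + [Panel Label Canvas Container TextBox Frame object] + [Panel]
  take Panel:  [Container TextBox Frame object] + [Panel Label Canvas Container TextBox Frame object] + [Panel]
  take Label:  [Container TextBox Frame object] + [Label Canvas Container TextBox Frame object]
  take Canvas:  [Container TextBox Frame object] + [Canvas Container TextBox Frame object]
  take Container:  [Container TextBox Frame object] + [Container TextBox Frame object]
  take TextBox:  [TextBox Frame object] + [TextBox Frame object]
  take Frame:  [Frame object] + [Frame object]
  take object:  [object] + [object]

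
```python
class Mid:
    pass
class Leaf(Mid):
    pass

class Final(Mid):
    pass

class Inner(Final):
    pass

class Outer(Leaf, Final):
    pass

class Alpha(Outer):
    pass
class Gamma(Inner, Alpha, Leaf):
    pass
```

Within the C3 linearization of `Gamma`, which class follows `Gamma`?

L[Gamma] = Gamma + merge(L[Inner], L[Alpha], L[Leaf], [Inner Alpha Leaf])
  take Inner:  [Inner Final Mid object] + [Alpha Outer Leaf Final Mid object] + [Leaf Mid object] + [Inner Alpha Leaf]
  take Alpha:  [Final Mid object] + [Alpha Outer Leaf Final Mid object] + [Leaf Mid object] + [Alpha Leaf]
  take Outer:  [Final Mid object] + [Outer Leaf Final Mid object] + [Leaf Mid object] + [Leaf]
  take Leaf:  [Final Mid object] + [Leaf Final Mid object] + [Leaf Mid object] + [Leaf]
  take Final:  [Final Mid object] + [Final Mid object] + [Mid object]
  take Mid:  [Mid object] + [Mid object] + [Mid object]
  take object:  [object] + [object] + [object]
MRO: Gamma Inner Alpha Outer Leaf Final Mid object
Gamma is at position 0; next is Inner.

Inner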